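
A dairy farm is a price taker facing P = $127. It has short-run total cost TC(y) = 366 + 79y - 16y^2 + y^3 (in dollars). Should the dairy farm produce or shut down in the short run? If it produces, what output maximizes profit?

Variable cost is VC = 79y - 16y^2 + y^3, so AVC = VC/y = 79 - 16y + y^2 and MC = dTC/dy = 79 - 32y + 3y^2.
AVC is minimized where dAVC/dy = -16 + 2y = 0, at y = 8; min AVC = 79 - 16·8 + 8^2 = $15.
Since P = $127 ≥ min AVC = $15, price covers variable cost and the firm should produce.
Solving P = MC: -48 - 32y + 3y^2 = 0 ⇒ y = -4/3 or 12. On the upward-sloping branch, y* = 12.
Check: AVC at y = 12 is $31 ≤ P, so revenue covers variable cost.
Profit = P·y − TC = 127·12 − 738 = $786.

Produce at y = 12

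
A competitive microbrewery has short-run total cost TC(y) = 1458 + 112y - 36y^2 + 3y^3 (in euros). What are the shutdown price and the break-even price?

Shutdown price = min AVC. AVC = 112 - 36y + 3y^2, with vertex at y = 6 and minimum €4.
ATC = 1458/y + 112 - 36y + 3y^2. Setting dATC/dy = −1458/y^2 − 36 + 6y = 0 gives y = 9 (since 6·9^3 − 36·9^2 = 1458).
min ATC = 1458/9 + 112 − 36·9 + 3·9^2 = €193. That is the break-even price.
Between these two prices the firm operates at a loss; above €193 it earns a profit.

Shutdown price = €4; break-even price = €193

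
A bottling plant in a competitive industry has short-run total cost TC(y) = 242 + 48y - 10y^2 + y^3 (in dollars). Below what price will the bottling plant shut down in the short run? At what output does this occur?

Short-run supply begins at min AVC. From VC = 48y - 10y^2 + y^3, AVC = 48 - 10y + y^2.
At the minimum of AVC, MC = AVC. MC = 48 - 20y + 3y^2; setting MC = AVC gives 2y^2 - 10y = 0, so y = 5. min AVC = 23.
For P < $23 the firm produces nothing.

$23 per unit, at y = 5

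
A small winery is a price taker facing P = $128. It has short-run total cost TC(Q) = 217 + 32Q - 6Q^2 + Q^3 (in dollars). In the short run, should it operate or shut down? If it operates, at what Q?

From TC, MC = TC'(Q) = 32 - 12Q + 3Q^2 and AVC = VC/Q = 32 - 6Q + Q^2.
AVC is minimized where dAVC/dQ = -6 + 2Q = 0, at Q = 3; min AVC = 32 - 6·3 + 3^2 = $23.
P = $128 exceeds min AVC = $23, so the firm stays open.
P = MC gives -96 - 12Q + 3Q^2 = 0, with roots -4 and 8. Take the larger (rising MC): Q* = 8.
Check: AVC at Q = 8 is $48 ≤ P, so revenue covers variable cost.
Profit = P·Q − TC = 128·8 − 601 = $423.

Produce at Q = 8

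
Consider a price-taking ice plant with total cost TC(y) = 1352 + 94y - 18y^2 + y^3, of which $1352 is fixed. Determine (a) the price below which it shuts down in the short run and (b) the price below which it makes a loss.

Shutdown price = min AVC. AVC = 94 - 18y + y^2, with vertex at y = 9 and minimum $13.
ATC = 1352/y + 94 - 18y + y^2. Setting dATC/dy = −1352/y^2 − 18 + 2y = 0 gives y = 13 (since 2·13^3 − 18·13^2 = 1352).
min ATC = 1352/13 + 94 − 18·13 + 13^2 = $133. That is the break-even price.
Between these two prices the firm operates at a loss; above $133 it earns a profit.

Shutdown price = $13; break-even price = $133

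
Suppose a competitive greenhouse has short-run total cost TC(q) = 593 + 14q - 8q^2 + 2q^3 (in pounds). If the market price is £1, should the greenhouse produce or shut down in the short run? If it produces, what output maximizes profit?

Shut down

Strip out fixed cost: VC = 14q - 8q^2 + 2q^3. Then AVC = 14 - 8q + 2q^2 and MC = 14 - 16q + 6q^2.
AVC is minimized where dAVC/dq = -8 + 4q = 0, at q = 2; min AVC = 14 - 8·2 + 2·2^2 = £6.
Since P = £1 < min AVC = £6, price fails to cover variable cost at any output.
The firm minimizes its loss by shutting down and losing only its fixed cost of £593.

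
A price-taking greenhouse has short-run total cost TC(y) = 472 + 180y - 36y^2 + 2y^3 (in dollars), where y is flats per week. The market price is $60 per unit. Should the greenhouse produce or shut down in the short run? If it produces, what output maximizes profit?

Strip out fixed cost: VC = 180y - 36y^2 + 2y^3. Then AVC = 180 - 36y + 2y^2 and MC = 180 - 72y + 6y^2.
The AVC parabola has its vertex at y = 36/4 = 9, where AVC = 180 - 36·9 + 2·9^2 = $18.
Because $60 ≥ $18, revenue can cover variable cost; the firm operates.
P = MC gives 120 - 72y + 6y^2 = 0, with roots 2 and 10. Take the larger (rising MC): y* = 10.
Check: AVC at y = 10 is $20 ≤ P, so revenue covers variable cost.
Profit = P·y − TC = 60·10 − 672 = -$72, a loss, but smaller than the $472 fixed cost the firm would lose by shutting down.

Produce at y = 10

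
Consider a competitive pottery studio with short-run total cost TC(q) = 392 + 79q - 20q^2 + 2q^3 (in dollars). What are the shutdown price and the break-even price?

AVC = 79 - 20q + 2q^2; minimized at q = 5, giving min AVC = $29. That is the shutdown price.
ATC = 392/q + 79 - 20q + 2q^2. Setting dATC/dq = −392/q^2 − 20 + 4q = 0 gives q = 7 (since 4·7^3 − 20·7^2 = 392).
min ATC = 392/7 + 79 − 20·7 + 2·7^2 = $93. That is the break-even price.
Between these two prices the firm operates at a loss; above $93 it earns a profit.

Shutdown price = $29; break-even price = $93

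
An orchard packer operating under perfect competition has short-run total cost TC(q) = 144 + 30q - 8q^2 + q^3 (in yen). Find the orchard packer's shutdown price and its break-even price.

Shutdown price = ¥14; break-even price = ¥42

Shutdown price = min AVC. AVC = 30 - 8q + q^2, with vertex at q = 4 and minimum ¥14.
ATC = 144/q + 30 - 8q + q^2. Setting dATC/dq = −144/q^2 − 8 + 2q = 0 gives q = 6 (since 2·6^3 − 8·6^2 = 144).
min ATC = 144/6 + 30 − 8·6 + 6^2 = ¥42. That is the break-even price.
For ¥14 ≤ P < ¥42 the firm produces at a loss; below ¥14 it shuts down.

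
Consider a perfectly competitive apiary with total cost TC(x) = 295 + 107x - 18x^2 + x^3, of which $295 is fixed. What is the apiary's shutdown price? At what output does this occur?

The shutdown price is the minimum of AVC. VC = 107x - 18x^2 + x^3, so AVC = 107 - 18x + x^2.
dAVC/dx = -18 + 2x = 0 gives x = 9. min AVC = 107 - 18·9 + 9^2 = 26.
The firm shuts down for any P below $26.

$26 per unit, at x = 9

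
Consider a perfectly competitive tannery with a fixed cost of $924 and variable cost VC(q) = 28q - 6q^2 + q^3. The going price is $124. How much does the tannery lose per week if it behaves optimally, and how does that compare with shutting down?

Profit = -$284 at q = 8

AVC = 28 - 6q + q^2; min AVC = $19 at q = 3. Since P = $124 ≥ min AVC, the firm produces.
With MC = 28 - 12q + 3q^2, P = MC on the upward-sloping part at q* = 8.
TR = 124·8 = 992. TC = 924 + 352 = 1276. Profit = 992 − 1276 = -$284.
That loss of $284 beats the $924 the firm would lose by shutting down; producing recovers $640 of fixed cost.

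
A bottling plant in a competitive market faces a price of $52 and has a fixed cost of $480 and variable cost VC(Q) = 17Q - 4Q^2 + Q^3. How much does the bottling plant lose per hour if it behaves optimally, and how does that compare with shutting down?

AVC = 17 - 4Q + Q^2; min AVC = $13 at Q = 2. Since P = $52 ≥ min AVC, the firm produces.
With MC = 17 - 8Q + 3Q^2, P = MC on the upward-sloping part at Q* = 5.
TR = 52·5 = 260. TC = 480 + 110 = 590. Profit = 260 − 590 = -$330.
By producing, the firm covers all variable cost plus $150 of fixed cost; shutting down would lose the full $480.

Profit = -$330 at Q = 5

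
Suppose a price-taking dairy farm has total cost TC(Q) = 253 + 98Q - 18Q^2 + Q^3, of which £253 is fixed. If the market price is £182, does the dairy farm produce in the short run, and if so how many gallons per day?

Produce at Q = 14

Strip out fixed cost: VC = 98Q - 18Q^2 + Q^3. Then AVC = 98 - 18Q + Q^2 and MC = 98 - 36Q + 3Q^2.
AVC hits its minimum where MC = AVC, at Q = 9, giving min AVC = 98 - 18·9 + 9^2 = £17.
P = £182 exceeds min AVC = £17, so the firm stays open.
Set P = MC: 182 = 98 - 36Q + 3Q^2 → -84 - 36Q + 3Q^2 = 0. The roots are Q = -2 and Q = 14; the profit-maximizing output is on the rising part of MC, so Q* = 14.
Check: AVC at Q = 14 is £42 ≤ P, so revenue covers variable cost.
Profit = P·Q − TC = 182·14 − 841 = £1707.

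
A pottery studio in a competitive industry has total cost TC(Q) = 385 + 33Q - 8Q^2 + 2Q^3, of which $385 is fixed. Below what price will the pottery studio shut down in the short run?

$25 per unit

The firm shuts down when price falls below the minimum of average variable cost. AVC = VC/Q = 33 - 8Q + 2Q^2.
dAVC/dQ = -8 + 4Q = 0 gives Q = 2. min AVC = 33 - 8·2 + 2·2^2 = 25.
For P < $25 the firm produces nothing.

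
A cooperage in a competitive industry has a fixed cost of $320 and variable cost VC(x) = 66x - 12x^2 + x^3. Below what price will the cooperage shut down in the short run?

$30 per unit

The shutdown price is the minimum of AVC. VC = 66x - 12x^2 + x^3, so AVC = 66 - 12x + x^2.
dAVC/dx = -12 + 2x = 0 gives x = 6. min AVC = 66 - 12·6 + 6^2 = 30.
For P < $30 the firm produces nothing.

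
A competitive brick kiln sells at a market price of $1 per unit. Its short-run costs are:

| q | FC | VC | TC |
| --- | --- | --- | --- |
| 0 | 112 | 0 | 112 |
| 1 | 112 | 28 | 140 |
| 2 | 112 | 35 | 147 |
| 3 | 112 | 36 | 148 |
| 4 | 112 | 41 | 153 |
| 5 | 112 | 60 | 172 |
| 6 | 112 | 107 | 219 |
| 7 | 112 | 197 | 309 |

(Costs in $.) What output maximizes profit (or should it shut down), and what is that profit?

q = 0 (shut down); profit = -$112

Compute π = P·q − TC at each output: q=0: -112; q=1: -139; q=2: -145; q=3: -145; q=4: -149; q=5: -167; q=6: -213; q=7: -302.
Profit is highest at q = 0. Equivalently, the lowest AVC in the table is 41/4 ≈ $10.25 at q = 4, and P = $1 falls below it — price never covers variable cost, so the firm shuts down and loses only its fixed cost.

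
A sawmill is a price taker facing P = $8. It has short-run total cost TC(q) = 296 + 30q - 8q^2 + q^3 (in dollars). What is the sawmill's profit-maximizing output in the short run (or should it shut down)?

Shut down

From TC, MC = TC'(q) = 30 - 16q + 3q^2 and AVC = VC/q = 30 - 8q + q^2.
AVC hits its minimum where MC = AVC, at q = 4, giving min AVC = 30 - 8·4 + 4^2 = $14.
Since P = $8 < min AVC = $14, price fails to cover variable cost at any output.
Best response: produce nothing and absorb the $296 fixed cost.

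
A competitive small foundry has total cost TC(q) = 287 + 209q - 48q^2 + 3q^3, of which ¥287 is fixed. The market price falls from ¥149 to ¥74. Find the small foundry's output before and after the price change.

AVC = 209 - 48q + 3q^2, minimized at q = 8 where min AVC = ¥17. MC = 209 - 96q + 9q^2.
With P = ¥149 above the shutdown price, P = MC gives q = 10.
At P = ¥74 ≥ min AVC, set P = MC: q = 9. The firm stays open but cuts output.

Output falls from 10 to 9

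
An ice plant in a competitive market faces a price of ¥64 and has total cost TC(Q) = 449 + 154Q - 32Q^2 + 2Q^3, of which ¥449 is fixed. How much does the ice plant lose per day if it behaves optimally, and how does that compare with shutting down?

AVC = 154 - 32Q + 2Q^2 has its minimum ¥26 at Q = 8; price ¥64 clears that bar, so the firm operates.
With MC = 154 - 64Q + 6Q^2, P = MC on the upward-sloping part at Q* = 9.
TR = 64·9 = 576. TC = 449 + 252 = 701. Profit = 576 − 701 = -¥125.
Shutting down would mean losing the fixed cost of ¥449, so operating at a loss of ¥125 is better by ¥324.

Profit = -¥125 at Q = 9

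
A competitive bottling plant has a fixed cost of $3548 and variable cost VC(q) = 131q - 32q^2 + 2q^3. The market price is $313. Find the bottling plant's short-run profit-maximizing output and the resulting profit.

Profit = -$168 at q = 13

AVC = 131 - 32q + 2q^2 has its minimum $3 at q = 8; price $313 clears that bar, so the firm operates.
MC = 131 - 64q + 6q^2. Setting P = MC and taking the root on the rising branch gives q* = 13.
TR = 313·13 = 4069. TC = 3548 + 689 = 4237. Profit = 4069 − 4237 = -$168.
That loss of $168 beats the $3548 the firm would lose by shutting down; producing recovers $3380 of fixed cost.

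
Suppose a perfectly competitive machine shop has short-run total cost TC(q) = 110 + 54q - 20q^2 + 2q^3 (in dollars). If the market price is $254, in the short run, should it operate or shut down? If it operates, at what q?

Produce at q = 10

From TC, MC = TC'(q) = 54 - 40q + 6q^2 and AVC = VC/q = 54 - 20q + 2q^2.
AVC is minimized where dAVC/dq = -20 + 4q = 0, at q = 5; min AVC = 54 - 20·5 + 2·5^2 = $4.
Because $254 ≥ $4, revenue can cover variable cost; the firm operates.
Solving P = MC: -200 - 40q + 6q^2 = 0 ⇒ q = -10/3 or 10. On the upward-sloping branch, q* = 10.
Check: AVC at q = 10 is $54 ≤ P, so revenue covers variable cost.
Profit = P·q − TC = 254·10 − 650 = $1890.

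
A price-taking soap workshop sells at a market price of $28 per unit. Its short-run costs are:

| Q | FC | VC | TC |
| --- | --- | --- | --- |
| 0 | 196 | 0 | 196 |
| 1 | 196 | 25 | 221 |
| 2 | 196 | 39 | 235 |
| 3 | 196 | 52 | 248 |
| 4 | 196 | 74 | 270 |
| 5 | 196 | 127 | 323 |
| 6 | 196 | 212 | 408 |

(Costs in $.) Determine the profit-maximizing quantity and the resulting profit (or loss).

Tabulate TR − TC: Q=0: -196; Q=1: -193; Q=2: -179; Q=3: -164; Q=4: -158; Q=5: -183; Q=6: -240.
Profit is maximized at Q = 4. AVC there is 74/4 = $18.50 ≤ P, so producing beats shutting down (which would give -$196).

Q = 4; profit = -$158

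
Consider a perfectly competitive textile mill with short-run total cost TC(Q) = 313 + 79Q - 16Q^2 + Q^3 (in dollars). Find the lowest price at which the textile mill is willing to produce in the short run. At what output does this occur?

The firm shuts down when price falls below the minimum of average variable cost. AVC = VC/Q = 79 - 16Q + Q^2.
dAVC/dQ = -16 + 2Q = 0 gives Q = 8. min AVC = 79 - 16·8 + 8^2 = 15.
The firm shuts down for any P below $15.

$15 per unit, at Q = 8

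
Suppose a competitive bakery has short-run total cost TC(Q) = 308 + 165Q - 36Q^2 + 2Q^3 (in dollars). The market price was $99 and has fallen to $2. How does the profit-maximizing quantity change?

Output falls from 11 to 0 (the firm shuts down)

MC = 165 - 72Q + 6Q^2; the shutdown threshold is min AVC = $3 (at Q = 9).
At P = $99 ≥ min AVC, set P = MC on the rising branch: Q = 11.
At P = $2 < min AVC = $3, price no longer covers variable cost at any output, so the firm shuts down: Q = 0.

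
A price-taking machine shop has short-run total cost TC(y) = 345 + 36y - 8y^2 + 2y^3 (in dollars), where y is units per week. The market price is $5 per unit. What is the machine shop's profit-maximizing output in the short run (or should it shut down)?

Variable cost is VC = 36y - 8y^2 + 2y^3, so AVC = VC/y = 36 - 8y + 2y^2 and MC = dTC/dy = 36 - 16y + 6y^2.
The AVC parabola has its vertex at y = 8/4 = 2, where AVC = 36 - 8·2 + 2·2^2 = $28.
Since P = $5 < min AVC = $28, price fails to cover variable cost at any output.
The firm minimizes its loss by shutting down and losing only its fixed cost of $345.

Shut down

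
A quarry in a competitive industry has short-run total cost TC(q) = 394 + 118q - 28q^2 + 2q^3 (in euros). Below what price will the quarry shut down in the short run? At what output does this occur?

The firm shuts down when price falls below the minimum of average variable cost. AVC = VC/q = 118 - 28q + 2q^2.
At the minimum of AVC, MC = AVC. MC = 118 - 56q + 6q^2; setting MC = AVC gives 4q^2 - 28q = 0, so q = 7. min AVC = 20.
The firm shuts down for any P below €20.

€20 per unit, at q = 7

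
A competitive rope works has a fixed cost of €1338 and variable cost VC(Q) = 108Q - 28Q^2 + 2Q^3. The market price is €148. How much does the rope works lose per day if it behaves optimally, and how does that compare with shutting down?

Profit = -€138 at Q = 10

AVC = 108 - 28Q + 2Q^2 has its minimum €10 at Q = 7; price €148 clears that bar, so the firm operates.
MC = 108 - 56Q + 6Q^2. Setting P = MC and taking the root on the rising branch gives Q* = 10.
TR = 148·10 = 1480. TC = 1338 + 280 = 1618. Profit = 1480 − 1618 = -€138.
By producing, the firm covers all variable cost plus €1200 of fixed cost; shutting down would lose the full €1338.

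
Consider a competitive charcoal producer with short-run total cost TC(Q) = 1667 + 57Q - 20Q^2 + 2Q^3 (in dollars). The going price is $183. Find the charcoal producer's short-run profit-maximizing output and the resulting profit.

AVC = 57 - 20Q + 2Q^2 has its minimum $7 at Q = 5; price $183 clears that bar, so the firm operates.
MC = 57 - 40Q + 6Q^2. Setting P = MC and taking the root on the rising branch gives Q* = 9.
TR = 183·9 = 1647. TC = 1667 + 351 = 2018. Profit = 1647 − 2018 = -$371.
By producing, the firm covers all variable cost plus $1296 of fixed cost; shutting down would lose the full $1667.

Profit = -$371 at Q = 9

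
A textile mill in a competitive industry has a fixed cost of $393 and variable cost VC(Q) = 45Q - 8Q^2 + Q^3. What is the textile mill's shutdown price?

The firm shuts down when price falls below the minimum of average variable cost. AVC = VC/Q = 45 - 8Q + Q^2.
dAVC/dQ = -8 + 2Q = 0 gives Q = 4. min AVC = 45 - 8·4 + 4^2 = 29.
So the shutdown price is $29.

$29 per unit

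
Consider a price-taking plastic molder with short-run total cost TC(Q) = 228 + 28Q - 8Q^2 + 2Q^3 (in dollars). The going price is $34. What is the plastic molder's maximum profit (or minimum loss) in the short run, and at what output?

AVC = 28 - 8Q + 2Q^2; min AVC = $20 at Q = 2. Since P = $34 ≥ min AVC, the firm produces.
MC = 28 - 16Q + 6Q^2. Setting P = MC and taking the root on the rising branch gives Q* = 3.
TR = 34·3 = 102. TC = 228 + 66 = 294. Profit = 102 − 294 = -$192.
By producing, the firm covers all variable cost plus $36 of fixed cost; shutting down would lose the full $228.

Profit = -$192 at Q = 3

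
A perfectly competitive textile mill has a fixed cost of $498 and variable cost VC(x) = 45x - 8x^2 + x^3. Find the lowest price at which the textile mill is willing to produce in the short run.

The shutdown price is the minimum of AVC. VC = 45x - 8x^2 + x^3, so AVC = 45 - 8x + x^2.
At the minimum of AVC, MC = AVC. MC = 45 - 16x + 3x^2; setting MC = AVC gives 2x^2 - 8x = 0, so x = 4. min AVC = 29.
The firm shuts down for any P below $29.

$29 per unit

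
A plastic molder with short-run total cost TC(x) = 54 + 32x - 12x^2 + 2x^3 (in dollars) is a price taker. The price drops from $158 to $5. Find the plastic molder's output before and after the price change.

MC = 32 - 24x + 6x^2; the shutdown threshold is min AVC = $14 (at x = 3).
With P = $158 above the shutdown price, P = MC gives x = 7.
At P = $5 < min AVC = $14, price no longer covers variable cost at any output, so the firm shuts down: x = 0.

Output falls from 7 to 0 (the firm shuts down)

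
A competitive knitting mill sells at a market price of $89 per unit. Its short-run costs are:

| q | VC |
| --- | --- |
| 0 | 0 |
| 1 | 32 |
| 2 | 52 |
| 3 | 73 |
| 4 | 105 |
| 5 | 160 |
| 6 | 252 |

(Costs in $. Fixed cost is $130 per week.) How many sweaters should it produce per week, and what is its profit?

q = 5; profit = $155

Tabulate TR − TC: q=0: -130; q=1: -73; q=2: -4; q=3: 64; q=4: 121; q=5: 155; q=6: 152.
Profit is maximized at q = 5. AVC there is 160/5 = $32 ≤ P, so producing beats shutting down (which would give -$130).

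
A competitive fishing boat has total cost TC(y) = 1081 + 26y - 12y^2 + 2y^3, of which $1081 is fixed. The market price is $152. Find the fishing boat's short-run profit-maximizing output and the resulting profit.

AVC = 26 - 12y + 2y^2; min AVC = $8 at y = 3. Since P = $152 ≥ min AVC, the firm produces.
With MC = 26 - 24y + 6y^2, P = MC on the upward-sloping part at y* = 7.
TR = 152·7 = 1064. TC = 1081 + 280 = 1361. Profit = 1064 − 1361 = -$297.
Shutting down would mean losing the fixed cost of $1081, so operating at a loss of $297 is better by $784.

Profit = -$297 at y = 7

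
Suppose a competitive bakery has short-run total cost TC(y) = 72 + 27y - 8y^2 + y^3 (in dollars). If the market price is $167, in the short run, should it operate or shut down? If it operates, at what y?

From TC, MC = TC'(y) = 27 - 16y + 3y^2 and AVC = VC/y = 27 - 8y + y^2.
The AVC parabola has its vertex at y = 8/2 = 4, where AVC = 27 - 8·4 + 4^2 = $11.
P = $167 exceeds min AVC = $11, so the firm stays open.
Solving P = MC: -140 - 16y + 3y^2 = 0 ⇒ y = -14/3 or 10. On the upward-sloping branch, y* = 10.
Check: AVC at y = 10 is $47 ≤ P, so revenue covers variable cost.
Profit = P·y − TC = 167·10 − 542 = $1128.

Produce at y = 10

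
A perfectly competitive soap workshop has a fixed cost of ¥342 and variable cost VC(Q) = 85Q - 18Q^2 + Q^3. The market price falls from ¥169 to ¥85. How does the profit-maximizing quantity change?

Output falls from 14 to 12

MC = 85 - 36Q + 3Q^2; the shutdown threshold is min AVC = ¥4 (at Q = 9).
With P = ¥169 above the shutdown price, P = MC gives Q = 14.
At P = ¥85 ≥ min AVC, set P = MC: Q = 12. The firm stays open but cuts output.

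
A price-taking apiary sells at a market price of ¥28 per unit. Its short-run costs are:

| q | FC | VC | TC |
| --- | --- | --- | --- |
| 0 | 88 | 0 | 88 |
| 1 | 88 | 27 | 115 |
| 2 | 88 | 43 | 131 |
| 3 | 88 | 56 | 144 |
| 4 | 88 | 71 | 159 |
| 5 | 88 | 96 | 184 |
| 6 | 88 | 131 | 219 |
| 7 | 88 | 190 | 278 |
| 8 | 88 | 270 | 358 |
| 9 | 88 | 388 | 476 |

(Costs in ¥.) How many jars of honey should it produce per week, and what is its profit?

Tabulate TR − TC: q=0: -88; q=1: -87; q=2: -75; q=3: -60; q=4: -47; q=5: -44; q=6: -51; q=7: -82; q=8: -134; q=9: -224.
Profit is maximized at q = 5. AVC there is 96/5 = ¥19.20 ≤ P, so producing beats shutting down (which would give -¥88).

q = 5; profit = -¥44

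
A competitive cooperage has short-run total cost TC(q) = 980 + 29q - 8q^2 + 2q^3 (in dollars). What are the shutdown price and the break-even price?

AVC = 29 - 8q + 2q^2; minimized at q = 2, giving min AVC = $21. That is the shutdown price.
ATC = 980/q + 29 - 8q + 2q^2. Setting dATC/dq = −980/q^2 − 8 + 4q = 0 gives q = 7 (since 4·7^3 − 8·7^2 = 980).
min ATC = 980/7 + 29 − 8·7 + 2·7^2 = $211. That is the break-even price.
Between these two prices the firm operates at a loss; above $211 it earns a profit.

Shutdown price = $21; break-even price = $211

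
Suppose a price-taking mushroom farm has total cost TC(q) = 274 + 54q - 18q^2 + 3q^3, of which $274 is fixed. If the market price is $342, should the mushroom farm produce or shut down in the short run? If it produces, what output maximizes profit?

Strip out fixed cost: VC = 54q - 18q^2 + 3q^3. Then AVC = 54 - 18q + 3q^2 and MC = 54 - 36q + 9q^2.
AVC is minimized where dAVC/dq = -18 + 6q = 0, at q = 3; min AVC = 54 - 18·3 + 3·3^2 = $27.
Since P = $342 ≥ min AVC = $27, price covers variable cost and the firm should produce.
Solving P = MC: -288 - 36q + 9q^2 = 0 ⇒ q = -4 or 8. On the upward-sloping branch, q* = 8.
Check: AVC at q = 8 is $102 ≤ P, so revenue covers variable cost.
Profit = P·q − TC = 342·8 − 1090 = $1646.

Produce at q = 8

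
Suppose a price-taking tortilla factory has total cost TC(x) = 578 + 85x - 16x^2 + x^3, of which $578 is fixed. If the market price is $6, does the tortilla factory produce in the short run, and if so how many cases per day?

Strip out fixed cost: VC = 85x - 16x^2 + x^3. Then AVC = 85 - 16x + x^2 and MC = 85 - 32x + 3x^2.
The AVC parabola has its vertex at x = 16/2 = 8, where AVC = 85 - 16·8 + 8^2 = $21.
With P < min AVC ($6 < $21), every unit sold adds to the loss.
Best response: produce nothing and absorb the $578 fixed cost.

Shut down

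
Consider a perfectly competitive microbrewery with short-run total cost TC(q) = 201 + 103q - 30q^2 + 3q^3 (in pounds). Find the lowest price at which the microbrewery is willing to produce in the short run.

£28 per unit

Short-run supply begins at min AVC. From VC = 103q - 30q^2 + 3q^3, AVC = 103 - 30q + 3q^2.
dAVC/dq = -30 + 6q = 0 gives q = 5. min AVC = 103 - 30·5 + 3·5^2 = 28.
The firm shuts down for any P below £28.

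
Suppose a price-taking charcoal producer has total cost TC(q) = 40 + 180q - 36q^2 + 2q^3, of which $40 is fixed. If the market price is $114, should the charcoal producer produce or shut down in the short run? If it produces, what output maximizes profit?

Produce at q = 11

Variable cost is VC = 180q - 36q^2 + 2q^3, so AVC = VC/q = 180 - 36q + 2q^2 and MC = dTC/dq = 180 - 72q + 6q^2.
AVC hits its minimum where MC = AVC, at q = 9, giving min AVC = 180 - 36·9 + 2·9^2 = $18.
Because $114 ≥ $18, revenue can cover variable cost; the firm operates.
Set P = MC: 114 = 180 - 72q + 6q^2 → 66 - 72q + 6q^2 = 0. The roots are q = 1 and q = 11; the profit-maximizing output is on the rising part of MC, so q* = 11.
Check: AVC at q = 11 is $26 ≤ P, so revenue covers variable cost.
Profit = P·q − TC = 114·11 − 326 = $928.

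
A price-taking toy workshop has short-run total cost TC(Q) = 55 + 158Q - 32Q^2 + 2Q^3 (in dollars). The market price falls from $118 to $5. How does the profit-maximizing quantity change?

Output falls from 10 to 0 (the firm shuts down)

AVC = 158 - 32Q + 2Q^2, minimized at Q = 8 where min AVC = $30. MC = 158 - 64Q + 6Q^2.
With P = $118 above the shutdown price, P = MC gives Q = 10.
At P = $5 < min AVC = $30, price no longer covers variable cost at any output, so the firm shuts down: Q = 0.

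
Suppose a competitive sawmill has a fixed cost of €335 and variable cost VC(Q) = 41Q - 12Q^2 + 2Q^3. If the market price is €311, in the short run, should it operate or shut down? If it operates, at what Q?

Produce at Q = 9

From TC, MC = TC'(Q) = 41 - 24Q + 6Q^2 and AVC = VC/Q = 41 - 12Q + 2Q^2.
The AVC parabola has its vertex at Q = 12/4 = 3, where AVC = 41 - 12·3 + 2·3^2 = €23.
P = €311 exceeds min AVC = €23, so the firm stays open.
Set P = MC: 311 = 41 - 24Q + 6Q^2 → -270 - 24Q + 6Q^2 = 0. The roots are Q = -5 and Q = 9; the profit-maximizing output is on the rising part of MC, so Q* = 9.
Check: AVC at Q = 9 is €95 ≤ P, so revenue covers variable cost.
Profit = P·Q − TC = 311·9 − 1190 = €1609.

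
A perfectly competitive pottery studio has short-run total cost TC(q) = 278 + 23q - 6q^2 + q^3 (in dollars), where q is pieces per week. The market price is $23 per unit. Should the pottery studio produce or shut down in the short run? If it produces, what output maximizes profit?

Produce at q = 4

From TC, MC = TC'(q) = 23 - 12q + 3q^2 and AVC = VC/q = 23 - 6q + q^2.
AVC hits its minimum where MC = AVC, at q = 3, giving min AVC = 23 - 6·3 + 3^2 = $14.
P = $23 exceeds min AVC = $14, so the firm stays open.
P = MC gives -12q + 3q^2 = 0, with roots 0 and 4. Take the larger (rising MC): q* = 4.
Check: AVC at q = 4 is $15 ≤ P, so revenue covers variable cost.
Profit = P·q − TC = 23·4 − 338 = -$246, a loss, but smaller than the $278 fixed cost the firm would lose by shutting down.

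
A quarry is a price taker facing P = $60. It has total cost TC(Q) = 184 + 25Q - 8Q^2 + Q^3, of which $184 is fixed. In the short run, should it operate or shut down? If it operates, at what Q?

Variable cost is VC = 25Q - 8Q^2 + Q^3, so AVC = VC/Q = 25 - 8Q + Q^2 and MC = dTC/dQ = 25 - 16Q + 3Q^2.
AVC hits its minimum where MC = AVC, at Q = 4, giving min AVC = 25 - 8·4 + 4^2 = $9.
P = $60 exceeds min AVC = $9, so the firm stays open.
Solving P = MC: -35 - 16Q + 3Q^2 = 0 ⇒ Q = -5/3 or 7. On the upward-sloping branch, Q* = 7.
Check: AVC at Q = 7 is $18 ≤ P, so revenue covers variable cost.
Profit = P·Q − TC = 60·7 − 310 = $110.

Produce at Q = 7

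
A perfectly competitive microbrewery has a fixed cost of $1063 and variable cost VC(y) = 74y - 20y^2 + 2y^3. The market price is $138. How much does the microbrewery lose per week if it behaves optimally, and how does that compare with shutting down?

Profit = -$295 at y = 8

AVC = 74 - 20y + 2y^2 has its minimum $24 at y = 5; price $138 clears that bar, so the firm operates.
With MC = 74 - 40y + 6y^2, P = MC on the upward-sloping part at y* = 8.
TR = 138·8 = 1104. TC = 1063 + 336 = 1399. Profit = 1104 − 1399 = -$295.
By producing, the firm covers all variable cost plus $768 of fixed cost; shutting down would lose the full $1063.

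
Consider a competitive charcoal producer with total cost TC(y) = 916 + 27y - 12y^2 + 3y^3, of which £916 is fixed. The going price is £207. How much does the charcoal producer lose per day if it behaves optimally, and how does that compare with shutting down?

Profit = -£52 at y = 6

AVC = 27 - 12y + 3y^2; min AVC = £15 at y = 2. Since P = £207 ≥ min AVC, the firm produces.
MC = 27 - 24y + 9y^2. Setting P = MC and taking the root on the rising branch gives y* = 6.
TR = 207·6 = 1242. TC = 916 + 378 = 1294. Profit = 1242 − 1294 = -£52.
That loss of £52 beats the £916 the firm would lose by shutting down; producing recovers £864 of fixed cost.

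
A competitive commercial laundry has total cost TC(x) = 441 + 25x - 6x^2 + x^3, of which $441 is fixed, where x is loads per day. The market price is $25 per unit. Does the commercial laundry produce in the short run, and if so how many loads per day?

Strip out fixed cost: VC = 25x - 6x^2 + x^3. Then AVC = 25 - 6x + x^2 and MC = 25 - 12x + 3x^2.
AVC hits its minimum where MC = AVC, at x = 3, giving min AVC = 25 - 6·3 + 3^2 = $16.
Since P = $25 ≥ min AVC = $16, price covers variable cost and the firm should produce.
P = MC gives -12x + 3x^2 = 0, with roots 0 and 4. Take the larger (rising MC): x* = 4.
Check: AVC at x = 4 is $17 ≤ P, so revenue covers variable cost.
Profit = P·x − TC = 25·4 − 509 = -$409, a loss, but smaller than the $441 fixed cost the firm would lose by shutting down.

Produce at x = 4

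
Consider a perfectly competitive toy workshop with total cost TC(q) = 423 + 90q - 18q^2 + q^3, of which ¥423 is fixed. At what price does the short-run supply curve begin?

¥9 per unit

The shutdown price is the minimum of AVC. VC = 90q - 18q^2 + q^3, so AVC = 90 - 18q + q^2.
dAVC/dq = -18 + 2q = 0 gives q = 9. min AVC = 90 - 18·9 + 9^2 = 9.
For P < ¥9 the firm produces nothing.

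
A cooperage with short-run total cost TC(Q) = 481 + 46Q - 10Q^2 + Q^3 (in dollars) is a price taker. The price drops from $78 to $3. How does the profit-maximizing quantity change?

Output falls from 8 to 0 (the firm shuts down)

MC = 46 - 20Q + 3Q^2; the shutdown threshold is min AVC = $21 (at Q = 5).
At P = $78 ≥ min AVC, set P = MC on the rising branch: Q = 8.
At P = $3 < min AVC = $21, price no longer covers variable cost at any output, so the firm shuts down: Q = 0.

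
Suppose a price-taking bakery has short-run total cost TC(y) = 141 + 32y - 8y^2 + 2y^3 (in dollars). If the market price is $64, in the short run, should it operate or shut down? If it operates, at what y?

Produce at y = 4

Variable cost is VC = 32y - 8y^2 + 2y^3, so AVC = VC/y = 32 - 8y + 2y^2 and MC = dTC/dy = 32 - 16y + 6y^2.
AVC hits its minimum where MC = AVC, at y = 2, giving min AVC = 32 - 8·2 + 2·2^2 = $24.
P = $64 exceeds min AVC = $24, so the firm stays open.
P = MC gives -32 - 16y + 6y^2 = 0, with roots -4/3 and 4. Take the larger (rising MC): y* = 4.
Check: AVC at y = 4 is $32 ≤ P, so revenue covers variable cost.
Profit = P·y − TC = 64·4 − 269 = -$13, a loss, but smaller than the $141 fixed cost the firm would lose by shutting down.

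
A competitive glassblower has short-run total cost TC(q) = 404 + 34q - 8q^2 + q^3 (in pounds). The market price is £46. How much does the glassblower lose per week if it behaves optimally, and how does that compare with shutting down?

Profit = -£260 at q = 6

AVC = 34 - 8q + q^2 has its minimum £18 at q = 4; price £46 clears that bar, so the firm operates.
MC = 34 - 16q + 3q^2. Setting P = MC and taking the root on the rising branch gives q* = 6.
TR = 46·6 = 276. TC = 404 + 132 = 536. Profit = 276 − 536 = -£260.
That loss of £260 beats the £404 the firm would lose by shutting down; producing recovers £144 of fixed cost.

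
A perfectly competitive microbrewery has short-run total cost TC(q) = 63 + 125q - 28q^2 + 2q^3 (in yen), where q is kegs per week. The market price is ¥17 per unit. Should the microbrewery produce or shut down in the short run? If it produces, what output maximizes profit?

Shut down

Variable cost is VC = 125q - 28q^2 + 2q^3, so AVC = VC/q = 125 - 28q + 2q^2 and MC = dTC/dq = 125 - 56q + 6q^2.
AVC is minimized where dAVC/dq = -28 + 4q = 0, at q = 7; min AVC = 125 - 28·7 + 2·7^2 = ¥27.
Since P = ¥17 < min AVC = ¥27, price fails to cover variable cost at any output.
The firm minimizes its loss by shutting down and losing only its fixed cost of ¥63.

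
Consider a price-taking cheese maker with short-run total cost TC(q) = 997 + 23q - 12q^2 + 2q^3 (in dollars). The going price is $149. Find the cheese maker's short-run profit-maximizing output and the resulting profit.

Profit = -$213 at q = 7

AVC = 23 - 12q + 2q^2 has its minimum $5 at q = 3; price $149 clears that bar, so the firm operates.
MC = 23 - 24q + 6q^2. Setting P = MC and taking the root on the rising branch gives q* = 7.
TR = 149·7 = 1043. TC = 997 + 259 = 1256. Profit = 1043 − 1256 = -$213.
Shutting down would mean losing the fixed cost of $997, so operating at a loss of $213 is better by $784.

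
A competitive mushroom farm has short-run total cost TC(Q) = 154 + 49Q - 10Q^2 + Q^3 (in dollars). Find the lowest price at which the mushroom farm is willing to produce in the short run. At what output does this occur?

$24 per unit, at Q = 5

Short-run supply begins at min AVC. From VC = 49Q - 10Q^2 + Q^3, AVC = 49 - 10Q + Q^2.
At the minimum of AVC, MC = AVC. MC = 49 - 20Q + 3Q^2; setting MC = AVC gives 2Q^2 - 10Q = 0, so Q = 5. min AVC = 24.
The firm shuts down for any P below $24.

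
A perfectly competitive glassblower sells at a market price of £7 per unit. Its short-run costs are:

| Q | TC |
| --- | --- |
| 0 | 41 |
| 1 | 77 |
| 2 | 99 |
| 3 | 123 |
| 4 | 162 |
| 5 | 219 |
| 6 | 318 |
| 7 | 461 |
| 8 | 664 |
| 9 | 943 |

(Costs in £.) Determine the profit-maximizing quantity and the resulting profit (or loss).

Q = 0 (shut down); profit = -£41

Profit at each row (π = 7Q − TC): Q=0: -41; Q=1: -70; Q=2: -85; Q=3: -102; Q=4: -134; Q=5: -184; Q=6: -276; Q=7: -412; Q=8: -608; Q=9: -880.
Profit is highest at Q = 0. Equivalently, the lowest AVC in the table is 82/3 ≈ £27.33 at Q = 3, and P = £7 falls below it — price never covers variable cost, so the firm shuts down and loses only its fixed cost.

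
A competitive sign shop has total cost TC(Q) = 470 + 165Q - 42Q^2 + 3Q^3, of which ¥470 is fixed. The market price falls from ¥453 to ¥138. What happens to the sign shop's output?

Output falls from 12 to 9

MC = 165 - 84Q + 9Q^2; the shutdown threshold is min AVC = ¥18 (at Q = 7).
At P = ¥453 ≥ min AVC, set P = MC on the rising branch: Q = 12.
At P = ¥138 ≥ min AVC, set P = MC: Q = 9. The firm stays open but cuts output.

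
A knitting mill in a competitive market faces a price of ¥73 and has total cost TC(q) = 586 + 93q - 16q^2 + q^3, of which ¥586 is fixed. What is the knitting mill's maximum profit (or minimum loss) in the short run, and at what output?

AVC = 93 - 16q + q^2 has its minimum ¥29 at q = 8; price ¥73 clears that bar, so the firm operates.
MC = 93 - 32q + 3q^2. Setting P = MC and taking the root on the rising branch gives q* = 10.
TR = 73·10 = 730. TC = 586 + 330 = 916. Profit = 730 − 916 = -¥186.
By producing, the firm covers all variable cost plus ¥400 of fixed cost; shutting down would lose the full ¥586.

Profit = -¥186 at q = 10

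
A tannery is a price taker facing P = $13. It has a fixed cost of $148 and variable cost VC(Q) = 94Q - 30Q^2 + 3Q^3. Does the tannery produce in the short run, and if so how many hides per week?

Strip out fixed cost: VC = 94Q - 30Q^2 + 3Q^3. Then AVC = 94 - 30Q + 3Q^2 and MC = 94 - 60Q + 9Q^2.
The AVC parabola has its vertex at Q = 30/6 = 5, where AVC = 94 - 30·5 + 3·5^2 = $19.
With P < min AVC ($13 < $19), every unit sold adds to the loss.
Shutting down limits the loss to fixed cost, $148.

Shut down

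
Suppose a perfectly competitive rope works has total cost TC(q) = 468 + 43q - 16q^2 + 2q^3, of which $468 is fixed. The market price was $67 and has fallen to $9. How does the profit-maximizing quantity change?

Output falls from 6 to 0 (the firm shuts down)

MC = 43 - 32q + 6q^2; the shutdown threshold is min AVC = $11 (at q = 4).
At P = $67 ≥ min AVC, set P = MC on the rising branch: q = 6.
At P = $9 < min AVC = $11, price no longer covers variable cost at any output, so the firm shuts down: q = 0.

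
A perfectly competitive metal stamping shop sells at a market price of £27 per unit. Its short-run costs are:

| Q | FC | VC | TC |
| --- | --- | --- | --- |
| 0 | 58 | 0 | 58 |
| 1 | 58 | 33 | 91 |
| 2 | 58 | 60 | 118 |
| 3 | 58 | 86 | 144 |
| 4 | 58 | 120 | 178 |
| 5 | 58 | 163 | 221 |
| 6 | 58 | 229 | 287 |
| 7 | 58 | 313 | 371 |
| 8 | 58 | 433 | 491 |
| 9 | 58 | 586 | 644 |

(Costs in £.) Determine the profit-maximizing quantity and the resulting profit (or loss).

Compute π = P·Q − TC at each output: Q=0: -58; Q=1: -64; Q=2: -64; Q=3: -63; Q=4: -70; Q=5: -86; Q=6: -125; Q=7: -182; Q=8: -275; Q=9: -401.
Profit is highest at Q = 0. Equivalently, the lowest AVC in the table is 86/3 ≈ £28.67 at Q = 3, and P = £27 falls below it — price never covers variable cost, so the firm shuts down and loses only its fixed cost.

Q = 0 (shut down); profit = -£58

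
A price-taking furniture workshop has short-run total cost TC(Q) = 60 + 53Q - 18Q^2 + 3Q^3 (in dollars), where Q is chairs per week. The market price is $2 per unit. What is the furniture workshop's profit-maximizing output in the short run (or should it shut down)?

Shut down

Strip out fixed cost: VC = 53Q - 18Q^2 + 3Q^3. Then AVC = 53 - 18Q + 3Q^2 and MC = 53 - 36Q + 9Q^2.
AVC hits its minimum where MC = AVC, at Q = 3, giving min AVC = 53 - 18·3 + 3·3^2 = $26.
With P < min AVC ($2 < $26), every unit sold adds to the loss.
Best response: produce nothing and absorb the $60 fixed cost.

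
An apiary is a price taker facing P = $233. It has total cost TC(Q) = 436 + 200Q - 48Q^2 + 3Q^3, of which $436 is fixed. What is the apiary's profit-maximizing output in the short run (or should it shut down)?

Produce at Q = 11

Strip out fixed cost: VC = 200Q - 48Q^2 + 3Q^3. Then AVC = 200 - 48Q + 3Q^2 and MC = 200 - 96Q + 9Q^2.
AVC hits its minimum where MC = AVC, at Q = 8, giving min AVC = 200 - 48·8 + 3·8^2 = $8.
Since P = $233 ≥ min AVC = $8, price covers variable cost and the firm should produce.
Set P = MC: 233 = 200 - 96Q + 9Q^2 → -33 - 96Q + 9Q^2 = 0. The roots are Q = -1/3 and Q = 11; the profit-maximizing output is on the rising part of MC, so Q* = 11.
Check: AVC at Q = 11 is $35 ≤ P, so revenue covers variable cost.
Profit = P·Q − TC = 233·11 − 821 = $1742.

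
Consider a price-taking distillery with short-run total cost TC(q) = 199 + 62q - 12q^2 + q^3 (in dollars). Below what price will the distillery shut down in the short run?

$26 per unit

The firm shuts down when price falls below the minimum of average variable cost. AVC = VC/q = 62 - 12q + q^2.
At the minimum of AVC, MC = AVC. MC = 62 - 24q + 3q^2; setting MC = AVC gives 2q^2 - 12q = 0, so q = 6. min AVC = 26.
For P < $26 the firm produces nothing.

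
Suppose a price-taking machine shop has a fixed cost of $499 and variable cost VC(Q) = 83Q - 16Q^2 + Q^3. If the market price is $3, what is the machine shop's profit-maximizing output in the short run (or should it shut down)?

Shut down

Strip out fixed cost: VC = 83Q - 16Q^2 + Q^3. Then AVC = 83 - 16Q + Q^2 and MC = 83 - 32Q + 3Q^2.
The AVC parabola has its vertex at Q = 16/2 = 8, where AVC = 83 - 16·8 + 8^2 = $19.
With P < min AVC ($3 < $19), every unit sold adds to the loss.
Best response: produce nothing and absorb the $499 fixed cost.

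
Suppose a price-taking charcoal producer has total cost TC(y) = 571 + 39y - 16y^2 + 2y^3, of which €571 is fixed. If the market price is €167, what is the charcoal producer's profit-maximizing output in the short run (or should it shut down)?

From TC, MC = TC'(y) = 39 - 32y + 6y^2 and AVC = VC/y = 39 - 16y + 2y^2.
AVC is minimized where dAVC/dy = -16 + 4y = 0, at y = 4; min AVC = 39 - 16·4 + 2·4^2 = €7.
Since P = €167 ≥ min AVC = €7, price covers variable cost and the firm should produce.
P = MC gives -128 - 32y + 6y^2 = 0, with roots -8/3 and 8. Take the larger (rising MC): y* = 8.
Check: AVC at y = 8 is €39 ≤ P, so revenue covers variable cost.
Profit = P·y − TC = 167·8 − 883 = €453.

Produce at y = 8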